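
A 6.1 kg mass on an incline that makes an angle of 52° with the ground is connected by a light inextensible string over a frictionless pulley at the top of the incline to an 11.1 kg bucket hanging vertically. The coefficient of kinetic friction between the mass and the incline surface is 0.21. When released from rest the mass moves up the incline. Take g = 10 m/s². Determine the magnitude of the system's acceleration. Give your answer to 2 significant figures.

3.2 m/s²

For the mass on the incline: the weight component along the slope is m₁g sin 52° = 6.1 × 10 × 0.7880 = 48.068 N and the normal force is N = m₁g cos 52° = 37.555 N.
Kinetic friction opposes the mass's motion up the incline: f = μN = 0.21 × 37.555 = 7.887 N acting down the slope.
Newton's second law for the mass (up-slope positive): T − 48.068 − 7.887 = 6.1 a. For the hanging bucket (downward positive): 11.1 × 10 − T = 11.1 a.
Adding the two equations eliminates T: 55.045 = 17.2 a, so a = 3.2003 m/s².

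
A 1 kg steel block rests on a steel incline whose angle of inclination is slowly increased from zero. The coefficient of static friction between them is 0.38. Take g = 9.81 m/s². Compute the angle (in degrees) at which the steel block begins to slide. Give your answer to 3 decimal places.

20.807°

At the threshold of sliding, static friction is at its maximum μ_s N and exactly balances the weight component along the incline: mg sin θ = μ_s mg cos θ.
Hence tan θ = μ_s = 0.38, so θ = arctan(0.38) = 20.8068°.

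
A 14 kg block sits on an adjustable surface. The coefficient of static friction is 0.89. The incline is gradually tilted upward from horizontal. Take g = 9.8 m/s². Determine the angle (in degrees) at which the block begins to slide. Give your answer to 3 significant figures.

41.7°

At the threshold of sliding, static friction is at its maximum μ_s N and exactly balances the weight component along the incline: mg sin θ = μ_s mg cos θ.
Hence tan θ = μ_s = 0.89, so θ = arctan(0.89) = 41.6691°.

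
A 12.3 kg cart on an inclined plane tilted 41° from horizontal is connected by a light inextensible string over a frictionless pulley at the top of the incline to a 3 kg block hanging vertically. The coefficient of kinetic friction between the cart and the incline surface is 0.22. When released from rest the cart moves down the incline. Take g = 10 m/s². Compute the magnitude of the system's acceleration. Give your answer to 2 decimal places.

1.98 m/s²

For the cart on the incline: the weight component along the slope is m₁g sin 41° = 12.3 × 10 × 0.6561 = 80.700 N and the normal force is N = m₁g cos 41° = 92.829 N.
Kinetic friction opposes the cart's motion down the incline: f = μN = 0.22 × 92.829 = 20.422 N acting up the slope.
Newton's second law for the cart (down-slope positive): 80.700 − 20.422 − T = 12.3 a. For the hanging block (upward positive): T − 3 × 10 = 3 a.
Adding the two equations eliminates T: 30.278 = 15.3 a, so a = 1.9790 m/s².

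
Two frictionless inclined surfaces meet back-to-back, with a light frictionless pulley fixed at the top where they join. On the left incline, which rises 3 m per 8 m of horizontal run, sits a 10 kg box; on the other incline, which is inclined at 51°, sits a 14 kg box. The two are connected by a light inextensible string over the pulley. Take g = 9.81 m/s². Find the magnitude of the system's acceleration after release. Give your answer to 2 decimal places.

3.01 m/s²

Resolve each weight along its own incline: the 10 kg mass has component 10 × 9.81 × sin 20.56° = 34.445 N down its slope, and the 14 kg mass has 14 × 9.81 × sin 51° = 106.733 N down its slope.
The 14 kg side's 106.733 N exceeds the other side's 34.445 N, so that mass slides down and the 10 kg mass slides up. Taking that direction as positive, Newton's second law for the whole system gives 106.733 − 34.445 = (10 + 14) a, so a = 72.288 / 24 = 3.0120 m/s².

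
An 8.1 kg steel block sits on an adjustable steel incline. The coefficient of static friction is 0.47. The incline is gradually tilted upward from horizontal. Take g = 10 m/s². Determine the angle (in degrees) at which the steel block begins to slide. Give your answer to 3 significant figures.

25.2°

At the threshold of sliding, static friction is at its maximum μ_s N and exactly balances the weight component along the incline: mg sin θ = μ_s mg cos θ.
Hence tan θ = μ_s = 0.47, so θ = arctan(0.47) = 25.1735°.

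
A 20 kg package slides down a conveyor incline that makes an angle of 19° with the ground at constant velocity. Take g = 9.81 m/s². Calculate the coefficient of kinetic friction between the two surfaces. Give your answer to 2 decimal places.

At constant velocity the net force along the incline is zero: mg sin 19° = μ mg cos 19°.
So μ = tan 19° = 0.3256 / 0.9455 = 0.3444.

0.34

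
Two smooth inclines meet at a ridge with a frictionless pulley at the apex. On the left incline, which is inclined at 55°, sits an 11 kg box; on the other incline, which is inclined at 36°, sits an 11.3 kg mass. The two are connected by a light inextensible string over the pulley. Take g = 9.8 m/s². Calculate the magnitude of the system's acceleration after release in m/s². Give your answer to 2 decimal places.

1.04 m/s²

Resolve each weight along its own incline: the 11 kg mass has component 11 × 9.8 × sin 55° = 88.305 N down its slope, and the 11.3 kg mass has 11.3 × 9.8 × sin 36° = 65.091 N down its slope.
The 11 kg side's 88.305 N exceeds the other side's 65.091 N, so that mass slides down and the 11.3 kg mass slides up. Taking that direction as positive, Newton's second law for the whole system gives 88.305 − 65.091 = (11 + 11.3) a, so a = 23.214 / 22.3 = 1.0410 m/s².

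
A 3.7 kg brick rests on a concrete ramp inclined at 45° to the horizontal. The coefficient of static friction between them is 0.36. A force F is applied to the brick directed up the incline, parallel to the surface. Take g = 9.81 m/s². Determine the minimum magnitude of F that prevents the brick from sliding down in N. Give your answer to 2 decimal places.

16.43 N

The normal force is N = mg cos 45° = 25.666 N. With F at its minimum the brick is on the verge of sliding down, so static friction is at its maximum μ_s N = 0.36 × 25.666 = 9.240 N and acts up the slope.
Equilibrium along the incline: F + μ_s N = mg sin 45°, so F = 25.666 − 9.240 = 16.426 N.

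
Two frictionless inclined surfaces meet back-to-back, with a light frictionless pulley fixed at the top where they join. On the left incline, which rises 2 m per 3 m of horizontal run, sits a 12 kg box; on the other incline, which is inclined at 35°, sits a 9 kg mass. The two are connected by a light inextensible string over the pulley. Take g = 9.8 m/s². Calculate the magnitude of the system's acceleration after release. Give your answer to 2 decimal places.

0.70 m/s²

Resolve each weight along its own incline: the 12 kg mass has component 12 × 9.8 × sin 33.69° = 65.233 N down its slope, and the 9 kg mass has 9 × 9.8 × sin 35° = 50.589 N down its slope.
The 12 kg side's 65.233 N exceeds the other side's 50.589 N, so that mass slides down and the 9 kg mass slides up. Taking that direction as positive, Newton's second law for the whole system gives 65.233 − 50.589 = (12 + 9) a, so a = 14.644 / 21 = 0.6973 m/s².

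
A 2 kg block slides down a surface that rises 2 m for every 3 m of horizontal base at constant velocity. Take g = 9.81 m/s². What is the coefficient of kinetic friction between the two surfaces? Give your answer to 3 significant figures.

At constant velocity the net force along the incline is zero: mg sin 33.69° = μ mg cos 33.69°.
So μ = tan 33.69° = 0.5547 / 0.8321 = 0.6666.

0.667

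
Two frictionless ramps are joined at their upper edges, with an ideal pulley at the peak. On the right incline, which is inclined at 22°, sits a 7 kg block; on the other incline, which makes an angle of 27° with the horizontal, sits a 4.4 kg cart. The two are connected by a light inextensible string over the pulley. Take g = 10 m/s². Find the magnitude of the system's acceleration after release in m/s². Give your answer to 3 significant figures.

Resolve each weight along its own incline: the 7 kg mass has component 7 × 10 × sin 22° = 26.222 N down its slope, and the 4.4 kg mass has 4.4 × 10 × sin 27° = 19.976 N down its slope.
The 7 kg side's 26.222 N exceeds the other side's 19.976 N, so that mass slides down and the 4.4 kg mass slides up. Taking that direction as positive, Newton's second law for the whole system gives 26.222 − 19.976 = (7 + 4.4) a, so a = 6.246 / 11.4 = 0.5479 m/s².

0.548 m/s²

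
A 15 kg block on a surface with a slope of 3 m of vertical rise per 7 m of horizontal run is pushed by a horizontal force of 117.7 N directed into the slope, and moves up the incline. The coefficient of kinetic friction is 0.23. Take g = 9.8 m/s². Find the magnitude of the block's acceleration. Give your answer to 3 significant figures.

The horizontal push has components F cos 23.20° = 117.7 × 0.9191 = 108.178 N up the incline and F sin 23.20° = 117.7 × 0.3939 = 46.362 N pressing into the surface.
The normal force is therefore N = mg cos 23.20° + F sin 23.20° = 135.108 + 46.362 = 181.470 N, and kinetic friction down the slope is μN = 0.23 × 181.470 = 41.738 N.
Along the incline: F cos 23.20° − mg sin 23.20° − μN = ma, so 108.178 − 57.903 − 41.738 = 15 a, giving a = 0.5691 m/s².

0.569 m/s²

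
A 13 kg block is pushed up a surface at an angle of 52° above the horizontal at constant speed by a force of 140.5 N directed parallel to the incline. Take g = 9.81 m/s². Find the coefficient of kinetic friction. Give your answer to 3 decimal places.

At constant speed ΣF = 0 along the incline. The applied 140.5 N acts up the slope; the weight component mg sin 52° = 100.495 N and kinetic friction μN both act down the slope.
So 140.5 = 100.495 + μ × 78.515, giving μ = (140.5 − 100.495) / 78.515 = 0.5095.

0.510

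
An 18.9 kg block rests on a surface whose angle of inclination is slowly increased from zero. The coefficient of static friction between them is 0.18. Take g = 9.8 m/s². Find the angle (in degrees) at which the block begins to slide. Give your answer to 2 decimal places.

At the threshold of sliding, static friction is at its maximum μ_s N and exactly balances the weight component along the incline: mg sin θ = μ_s mg cos θ.
Hence tan θ = μ_s = 0.18, so θ = arctan(0.18) = 10.2040°.

10.20°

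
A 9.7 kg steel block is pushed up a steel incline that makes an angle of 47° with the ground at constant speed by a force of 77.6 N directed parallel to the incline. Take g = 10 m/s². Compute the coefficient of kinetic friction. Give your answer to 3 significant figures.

0.101

At constant speed ΣF = 0 along the incline. The applied 77.6 N acts up the slope; the weight component mg sin 47° = 70.941 N and kinetic friction μN both act down the slope.
So 77.6 = 70.941 + μ × 66.154, giving μ = (77.6 − 70.941) / 66.154 = 0.1007.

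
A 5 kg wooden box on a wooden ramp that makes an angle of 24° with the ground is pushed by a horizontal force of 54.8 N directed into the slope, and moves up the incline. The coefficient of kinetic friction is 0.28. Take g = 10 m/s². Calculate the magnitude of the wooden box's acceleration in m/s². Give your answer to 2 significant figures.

The horizontal push has components F cos 24° = 54.8 × 0.9135 = 50.060 N up the incline and F sin 24° = 54.8 × 0.4067 = 22.287 N pressing into the surface.
The normal force is therefore N = mg cos 24° + F sin 24° = 45.675 + 22.287 = 67.962 N, and kinetic friction down the slope is μN = 0.28 × 67.962 = 19.029 N.
Along the incline: F cos 24° − mg sin 24° − μN = ma, so 50.060 − 20.335 − 19.029 = 5 a, giving a = 2.1392 m/s².

2.1 m/s²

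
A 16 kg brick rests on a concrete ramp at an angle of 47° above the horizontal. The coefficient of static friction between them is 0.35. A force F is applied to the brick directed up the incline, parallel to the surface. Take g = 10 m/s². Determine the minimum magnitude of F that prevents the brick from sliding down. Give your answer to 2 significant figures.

The normal force is N = mg cos 47° = 109.120 N. With F at its minimum the brick is on the verge of sliding down, so static friction is at its maximum μ_s N = 0.35 × 109.120 = 38.192 N and acts up the slope.
Equilibrium along the incline: F + μ_s N = mg sin 47°, so F = 117.017 − 38.192 = 78.825 N.

79 N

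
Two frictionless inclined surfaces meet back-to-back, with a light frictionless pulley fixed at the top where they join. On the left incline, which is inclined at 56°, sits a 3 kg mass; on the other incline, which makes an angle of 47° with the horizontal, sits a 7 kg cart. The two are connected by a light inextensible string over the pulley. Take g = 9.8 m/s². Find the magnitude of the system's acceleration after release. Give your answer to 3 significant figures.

2.58 m/s²

Resolve each weight along its own incline: the 3 kg mass has component 3 × 9.8 × sin 56° = 24.374 N down its slope, and the 7 kg mass has 7 × 9.8 × sin 47° = 50.171 N down its slope.
The 7 kg side's 50.171 N exceeds the other side's 24.374 N, so that mass slides down and the 3 kg mass slides up. Taking that direction as positive, Newton's second law for the whole system gives 50.171 − 24.374 = (3 + 7) a, so a = 25.797 / 10 = 2.5797 m/s².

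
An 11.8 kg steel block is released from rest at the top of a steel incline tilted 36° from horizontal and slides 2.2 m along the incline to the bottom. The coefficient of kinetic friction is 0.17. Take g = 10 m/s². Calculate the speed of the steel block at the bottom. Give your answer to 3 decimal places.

4.451 m/s

The weight component along the incline is mg sin 36° = 69.359 N and the normal force is N = mg cos 36° = 95.464 N.
Friction up the slope is f = μN = 0.17 × 95.464 = 16.229 N, so the net downslope force is 69.359 − 16.229 = 53.130 N and a = 53.130 / 11.8 = 4.5025 m/s².
Starting from rest over a distance of 2.2 m, v² = 2aL = 2 × 4.5025 × 2.2 = 19.8110, so v = 4.4510 m/s.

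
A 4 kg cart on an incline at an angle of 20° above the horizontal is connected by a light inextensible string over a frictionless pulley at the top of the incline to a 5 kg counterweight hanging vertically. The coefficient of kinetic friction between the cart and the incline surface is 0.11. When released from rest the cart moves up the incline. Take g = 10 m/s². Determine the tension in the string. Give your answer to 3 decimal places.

For the cart on the incline: the weight component along the slope is m₁g sin 20° = 4 × 10 × 0.3420 = 13.680 N and the normal force is N = m₁g cos 20° = 37.588 N.
Kinetic friction opposes the cart's motion up the incline: f = μN = 0.11 × 37.588 = 4.135 N acting down the slope.
Newton's second law for the cart (up-slope positive): T − 13.680 − 4.135 = 4 a. For the hanging counterweight (downward positive): 5 × 10 − T = 5 a.
Adding the two equations eliminates T: 32.185 = 9 a, so a = 3.5761 m/s².
Then from the hanging counterweight's equation, T = 5 × (10 − 3.5761) = 32.120 N.

32.120 N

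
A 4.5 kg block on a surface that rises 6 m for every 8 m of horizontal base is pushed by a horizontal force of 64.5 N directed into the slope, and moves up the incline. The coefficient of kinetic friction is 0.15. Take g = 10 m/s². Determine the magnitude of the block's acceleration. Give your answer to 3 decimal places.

2.977 m/s²

The horizontal push has components F cos 36.87° = 64.5 × 0.8000 = 51.600 N up the incline and F sin 36.87° = 64.5 × 0.6000 = 38.700 N pressing into the surface.
The normal force is therefore N = mg cos 36.87° + F sin 36.87° = 36.000 + 38.700 = 74.700 N, and kinetic friction down the slope is μN = 0.15 × 74.700 = 11.205 N.
Along the incline: F cos 36.87° − mg sin 36.87° − μN = ma, so 51.600 − 27.000 − 11.205 = 4.5 a, giving a = 2.9767 m/s².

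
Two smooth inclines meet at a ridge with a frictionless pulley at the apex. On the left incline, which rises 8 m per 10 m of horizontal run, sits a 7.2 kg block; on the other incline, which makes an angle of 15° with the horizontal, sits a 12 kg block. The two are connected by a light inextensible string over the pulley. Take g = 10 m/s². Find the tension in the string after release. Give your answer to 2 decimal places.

Resolve each weight along its own incline: the 7.2 kg mass has component 7.2 × 10 × sin 38.66° = 44.978 N down its slope, and the 12 kg mass has 12 × 10 × sin 15° = 31.058 N down its slope.
The 7.2 kg side's 44.978 N exceeds the other side's 31.058 N, so that mass slides down and the 12 kg mass slides up. Taking that direction as positive, Newton's second law for the whole system gives 44.978 − 31.058 = (7.2 + 12) a, so a = 13.920 / 19.2 = 0.7250 m/s².
For the 12 kg mass (up-slope positive): T − 31.058 = 12 × 0.7250, so T = 39.758 N.

39.76 N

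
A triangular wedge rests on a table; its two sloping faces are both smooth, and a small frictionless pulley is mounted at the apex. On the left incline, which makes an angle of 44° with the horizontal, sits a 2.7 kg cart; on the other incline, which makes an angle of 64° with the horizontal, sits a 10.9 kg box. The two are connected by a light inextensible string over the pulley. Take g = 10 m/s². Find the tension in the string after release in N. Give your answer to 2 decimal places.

34.48 N

Resolve each weight along its own incline: the 2.7 kg mass has component 2.7 × 10 × sin 44° = 18.756 N down its slope, and the 10.9 kg mass has 10.9 × 10 × sin 64° = 97.969 N down its slope.
The 10.9 kg side's 97.969 N exceeds the other side's 18.756 N, so that mass slides down and the 2.7 kg mass slides up. Taking that direction as positive, Newton's second law for the whole system gives 97.969 − 18.756 = (2.7 + 10.9) a, so a = 79.213 / 13.6 = 5.8245 m/s².
For the 2.7 kg mass (up-slope positive): T − 18.756 = 2.7 × 5.8245, so T = 34.482 N.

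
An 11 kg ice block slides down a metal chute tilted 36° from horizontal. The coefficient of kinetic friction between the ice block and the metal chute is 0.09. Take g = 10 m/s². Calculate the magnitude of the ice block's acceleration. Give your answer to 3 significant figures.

Resolving the weight along the incline: the component pulling the ice block down the slope is mg sin 36° = 11 × 10 × 0.5878 = 64.658 N, and the normal force is N = mg cos 36° = 11 × 10 × 0.8090 = 88.990 N.
Kinetic friction acts up the slope with magnitude f = μN = 0.09 × 88.990 = 8.009 N.
Net force along the incline is 64.658 − 8.009 = 56.649 N, so a = 56.649 / 11 = 5.1499 m/s².

5.15 m/s²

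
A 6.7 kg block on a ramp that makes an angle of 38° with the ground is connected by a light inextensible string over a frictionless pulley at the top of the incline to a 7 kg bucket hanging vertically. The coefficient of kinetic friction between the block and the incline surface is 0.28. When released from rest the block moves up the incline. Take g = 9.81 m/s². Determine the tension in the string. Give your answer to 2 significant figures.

For the block on the incline: the weight component along the slope is m₁g sin 38° = 6.7 × 9.81 × 0.6157 = 40.468 N and the normal force is N = m₁g cos 38° = 51.794 N.
Kinetic friction opposes the block's motion up the incline: f = μN = 0.28 × 51.794 = 14.502 N acting down the slope.
Newton's second law for the block (up-slope positive): T − 40.468 − 14.502 = 6.7 a. For the hanging bucket (downward positive): 7 × 9.81 − T = 7 a.
Adding the two equations eliminates T: 13.700 = 13.7 a, so a = 1.0000 m/s².
Then from the hanging bucket's equation, T = 7 × (9.81 − 1.0000) = 61.670 N.

62 N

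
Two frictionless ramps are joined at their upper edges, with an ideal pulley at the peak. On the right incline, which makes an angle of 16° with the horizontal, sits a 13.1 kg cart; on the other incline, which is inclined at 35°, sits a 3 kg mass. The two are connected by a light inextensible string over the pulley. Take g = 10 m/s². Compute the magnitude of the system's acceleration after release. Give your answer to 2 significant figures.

1.2 m/s²

Resolve each weight along its own incline: the 13.1 kg mass has component 13.1 × 10 × sin 16° = 36.108 N down its slope, and the 3 kg mass has 3 × 10 × sin 35° = 17.207 N down its slope.
The 13.1 kg side's 36.108 N exceeds the other side's 17.207 N, so that mass slides down and the 3 kg mass slides up. Taking that direction as positive, Newton's second law for the whole system gives 36.108 − 17.207 = (13.1 + 3) a, so a = 18.901 / 16.1 = 1.1740 m/s².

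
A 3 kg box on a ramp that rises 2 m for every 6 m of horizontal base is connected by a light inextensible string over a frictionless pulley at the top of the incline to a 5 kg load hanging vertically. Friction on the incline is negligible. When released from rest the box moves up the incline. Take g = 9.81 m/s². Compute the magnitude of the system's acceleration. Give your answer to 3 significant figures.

4.97 m/s²

For the box on the incline: the weight component along the slope is m₁g sin 18.43° = 3 × 9.81 × 0.3162 = 9.306 N and the normal force is N = m₁g cos 18.43° = 27.920 N.
Newton's second law for the box (up-slope positive): T − 9.306 = 3 a. For the hanging load (downward positive): 5 × 9.81 − T = 5 a.
Adding the two equations eliminates T: 39.744 = 8 a, so a = 4.9680 m/s².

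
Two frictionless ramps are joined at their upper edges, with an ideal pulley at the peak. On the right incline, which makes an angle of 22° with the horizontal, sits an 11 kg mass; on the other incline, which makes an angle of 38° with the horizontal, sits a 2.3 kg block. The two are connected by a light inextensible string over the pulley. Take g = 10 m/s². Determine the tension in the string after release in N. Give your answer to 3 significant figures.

Resolve each weight along its own incline: the 11 kg mass has component 11 × 10 × sin 22° = 41.207 N down its slope, and the 2.3 kg mass has 2.3 × 10 × sin 38° = 14.160 N down its slope.
The 11 kg side's 41.207 N exceeds the other side's 14.160 N, so that mass slides down and the 2.3 kg mass slides up. Taking that direction as positive, Newton's second law for the whole system gives 41.207 − 14.160 = (11 + 2.3) a, so a = 27.047 / 13.3 = 2.0336 m/s².
For the 2.3 kg mass (up-slope positive): T − 14.160 = 2.3 × 2.0336, so T = 18.837 N.

18.8 N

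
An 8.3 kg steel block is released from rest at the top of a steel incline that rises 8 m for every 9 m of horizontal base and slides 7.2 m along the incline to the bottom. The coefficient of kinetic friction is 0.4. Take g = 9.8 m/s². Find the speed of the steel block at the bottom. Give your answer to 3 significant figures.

The weight component along the incline is mg sin 41.63° = 54.039 N and the normal force is N = mg cos 41.63° = 60.794 N.
Friction up the slope is f = μN = 0.4 × 60.794 = 24.318 N, so the net downslope force is 54.039 − 24.318 = 29.721 N and a = 29.721 / 8.3 = 3.5808 m/s².
Starting from rest over a distance of 7.2 m, v² = 2aL = 2 × 3.5808 × 7.2 = 51.5635, so v = 7.1808 m/s.

7.18 m/s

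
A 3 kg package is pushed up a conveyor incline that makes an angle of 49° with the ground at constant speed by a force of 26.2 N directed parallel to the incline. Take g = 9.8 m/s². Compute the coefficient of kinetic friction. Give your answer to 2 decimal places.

0.21

At constant speed ΣF = 0 along the incline. The applied 26.2 N acts up the slope; the weight component mg sin 49° = 22.188 N and kinetic friction μN both act down the slope.
So 26.2 = 22.188 + μ × 19.288, giving μ = (26.2 − 22.188) / 19.288 = 0.2080.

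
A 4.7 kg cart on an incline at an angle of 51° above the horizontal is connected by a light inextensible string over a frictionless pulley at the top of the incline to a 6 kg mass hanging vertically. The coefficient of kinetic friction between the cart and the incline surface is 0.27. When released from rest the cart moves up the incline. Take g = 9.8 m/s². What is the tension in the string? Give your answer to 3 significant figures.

50.3 N

For the cart on the incline: the weight component along the slope is m₁g sin 51° = 4.7 × 9.8 × 0.7771 = 35.793 N and the normal force is N = m₁g cos 51° = 28.986 N.
Kinetic friction opposes the cart's motion up the incline: f = μN = 0.27 × 28.986 = 7.826 N acting down the slope.
Newton's second law for the cart (up-slope positive): T − 35.793 − 7.826 = 4.7 a. For the hanging mass (downward positive): 6 × 9.8 − T = 6 a.
Adding the two equations eliminates T: 15.181 = 10.7 a, so a = 1.4188 m/s².
Then from the hanging mass's equation, T = 6 × (9.8 − 1.4188) = 50.287 N.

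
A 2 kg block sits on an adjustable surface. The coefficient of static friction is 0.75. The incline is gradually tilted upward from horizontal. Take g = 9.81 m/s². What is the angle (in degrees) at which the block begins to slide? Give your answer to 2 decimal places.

At the threshold of sliding, static friction is at its maximum μ_s N and exactly balances the weight component along the incline: mg sin θ = μ_s mg cos θ.
Hence tan θ = μ_s = 0.75, so θ = arctan(0.75) = 36.8699°.

36.87°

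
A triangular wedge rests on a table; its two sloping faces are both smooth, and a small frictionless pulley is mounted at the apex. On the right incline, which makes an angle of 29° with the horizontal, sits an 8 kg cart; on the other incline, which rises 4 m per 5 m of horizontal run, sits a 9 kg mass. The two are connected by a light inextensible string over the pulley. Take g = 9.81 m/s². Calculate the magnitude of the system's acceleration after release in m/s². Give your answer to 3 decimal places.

Resolve each weight along its own incline: the 8 kg mass has component 8 × 9.81 × sin 29° = 38.048 N down its slope, and the 9 kg mass has 9 × 9.81 × sin 38.66° = 55.154 N down its slope.
The 9 kg side's 55.154 N exceeds the other side's 38.048 N, so that mass slides down and the 8 kg mass slides up. Taking that direction as positive, Newton's second law for the whole system gives 55.154 − 38.048 = (8 + 9) a, so a = 17.106 / 17 = 1.0062 m/s².

1.006 m/s²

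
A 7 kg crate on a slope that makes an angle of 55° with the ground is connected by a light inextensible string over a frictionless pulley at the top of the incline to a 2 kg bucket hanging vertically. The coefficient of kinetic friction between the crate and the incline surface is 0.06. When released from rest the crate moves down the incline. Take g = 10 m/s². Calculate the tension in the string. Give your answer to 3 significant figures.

For the crate on the incline: the weight component along the slope is m₁g sin 55° = 7 × 10 × 0.8192 = 57.344 N and the normal force is N = m₁g cos 55° = 40.150 N.
Kinetic friction opposes the crate's motion down the incline: f = μN = 0.06 × 40.150 = 2.409 N acting up the slope.
Newton's second law for the crate (down-slope positive): 57.344 − 2.409 − T = 7 a. For the hanging bucket (upward positive): T − 2 × 10 = 2 a.
Adding the two equations eliminates T: 34.935 = 9 a, so a = 3.8817 m/s².
Then from the hanging bucket's equation, T = 2 × (10 + 3.8817) = 27.763 N.

27.8 N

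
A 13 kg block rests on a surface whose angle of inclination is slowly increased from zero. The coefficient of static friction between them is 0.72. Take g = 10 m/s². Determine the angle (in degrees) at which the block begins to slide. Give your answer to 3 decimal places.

35.754°

At the threshold of sliding, static friction is at its maximum μ_s N and exactly balances the weight component along the incline: mg sin θ = μ_s mg cos θ.
Hence tan θ = μ_s = 0.72, so θ = arctan(0.72) = 35.7539°.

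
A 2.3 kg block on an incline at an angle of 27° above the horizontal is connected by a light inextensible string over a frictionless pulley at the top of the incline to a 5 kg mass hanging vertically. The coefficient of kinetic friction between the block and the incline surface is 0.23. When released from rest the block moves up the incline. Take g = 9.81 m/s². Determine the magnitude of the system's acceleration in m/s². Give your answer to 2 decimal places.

For the block on the incline: the weight component along the slope is m₁g sin 27° = 2.3 × 9.81 × 0.4540 = 10.244 N and the normal force is N = m₁g cos 27° = 20.104 N.
Kinetic friction opposes the block's motion up the incline: f = μN = 0.23 × 20.104 = 4.624 N acting down the slope.
Newton's second law for the block (up-slope positive): T − 10.244 − 4.624 = 2.3 a. For the hanging mass (downward positive): 5 × 9.81 − T = 5 a.
Adding the two equations eliminates T: 34.182 = 7.3 a, so a = 4.6825 m/s².

4.68 m/s²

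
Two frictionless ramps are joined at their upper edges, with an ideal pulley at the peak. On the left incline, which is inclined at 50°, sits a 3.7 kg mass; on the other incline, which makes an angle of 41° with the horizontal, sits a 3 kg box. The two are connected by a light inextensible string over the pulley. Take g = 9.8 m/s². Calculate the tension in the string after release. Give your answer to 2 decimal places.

23.09 N

Resolve each weight along its own incline: the 3.7 kg mass has component 3.7 × 9.8 × sin 50° = 27.777 N down its slope, and the 3 kg mass has 3 × 9.8 × sin 41° = 19.288 N down its slope.
The 3.7 kg side's 27.777 N exceeds the other side's 19.288 N, so that mass slides down and the 3 kg mass slides up. Taking that direction as positive, Newton's second law for the whole system gives 27.777 − 19.288 = (3.7 + 3) a, so a = 8.489 / 6.7 = 1.2670 m/s².
For the 3 kg mass (up-slope positive): T − 19.288 = 3 × 1.2670, so T = 23.089 N.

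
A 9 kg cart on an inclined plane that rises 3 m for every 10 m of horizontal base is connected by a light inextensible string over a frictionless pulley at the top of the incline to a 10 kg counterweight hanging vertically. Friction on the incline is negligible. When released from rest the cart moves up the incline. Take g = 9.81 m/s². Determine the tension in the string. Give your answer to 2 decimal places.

For the cart on the incline: the weight component along the slope is m₁g sin 16.70° = 9 × 9.81 × 0.2873 = 25.366 N and the normal force is N = m₁g cos 16.70° = 84.566 N.
Newton's second law for the cart (up-slope positive): T − 25.366 = 9 a. For the hanging counterweight (downward positive): 10 × 9.81 − T = 10 a.
Adding the two equations eliminates T: 72.734 = 19 a, so a = 3.8281 m/s².
Then from the hanging counterweight's equation, T = 10 × (9.81 − 3.8281) = 59.819 N.

59.82 N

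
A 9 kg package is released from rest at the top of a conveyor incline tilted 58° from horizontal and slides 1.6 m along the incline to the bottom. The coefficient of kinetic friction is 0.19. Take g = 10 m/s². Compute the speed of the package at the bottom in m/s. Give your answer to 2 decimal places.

The weight component along the incline is mg sin 58° = 76.324 N and the normal force is N = mg cos 58° = 47.693 N.
Friction up the slope is f = μN = 0.19 × 47.693 = 9.062 N, so the net downslope force is 76.324 − 9.062 = 67.262 N and a = 67.262 / 9 = 7.4736 m/s².
Starting from rest over a distance of 1.6 m, v² = 2aL = 2 × 7.4736 × 1.6 = 23.9155, so v = 4.8903 m/s.

4.89 m/s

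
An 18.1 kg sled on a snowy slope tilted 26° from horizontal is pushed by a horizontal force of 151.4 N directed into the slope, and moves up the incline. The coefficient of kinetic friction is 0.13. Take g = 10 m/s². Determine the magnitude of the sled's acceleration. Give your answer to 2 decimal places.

1.49 m/s²

The horizontal push has components F cos 26° = 151.4 × 0.8988 = 136.078 N up the incline and F sin 26° = 151.4 × 0.4384 = 66.374 N pressing into the surface.
The normal force is therefore N = mg cos 26° + F sin 26° = 162.683 + 66.374 = 229.057 N, and kinetic friction down the slope is μN = 0.13 × 229.057 = 29.777 N.
Along the incline: F cos 26° − mg sin 26° − μN = ma, so 136.078 − 79.350 − 29.777 = 18.1 a, giving a = 1.4890 m/s².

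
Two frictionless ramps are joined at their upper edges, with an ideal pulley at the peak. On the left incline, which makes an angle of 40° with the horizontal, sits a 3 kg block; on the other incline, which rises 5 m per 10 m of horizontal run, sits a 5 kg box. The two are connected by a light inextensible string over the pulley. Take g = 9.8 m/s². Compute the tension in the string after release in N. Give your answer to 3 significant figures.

Resolve each weight along its own incline: the 3 kg mass has component 3 × 9.8 × sin 40° = 18.898 N down its slope, and the 5 kg mass has 5 × 9.8 × sin 26.57° = 21.913 N down its slope.
The 5 kg side's 21.913 N exceeds the other side's 18.898 N, so that mass slides down and the 3 kg mass slides up. Taking that direction as positive, Newton's second law for the whole system gives 21.913 − 18.898 = (3 + 5) a, so a = 3.015 / 8 = 0.3769 m/s².
For the 3 kg mass (up-slope positive): T − 18.898 = 3 × 0.3769, so T = 20.029 N.

20.0 N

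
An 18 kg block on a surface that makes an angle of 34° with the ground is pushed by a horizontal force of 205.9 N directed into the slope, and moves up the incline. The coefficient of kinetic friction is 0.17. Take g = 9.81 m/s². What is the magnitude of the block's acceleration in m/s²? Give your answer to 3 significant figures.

1.53 m/s²

The horizontal push has components F cos 34° = 205.9 × 0.8290 = 170.691 N up the incline and F sin 34° = 205.9 × 0.5592 = 115.139 N pressing into the surface.
The normal force is therefore N = mg cos 34° + F sin 34° = 146.385 + 115.139 = 261.524 N, and kinetic friction down the slope is μN = 0.17 × 261.524 = 44.459 N.
Along the incline: F cos 34° − mg sin 34° − μN = ma, so 170.691 − 98.744 − 44.459 = 18 a, giving a = 1.5271 m/s².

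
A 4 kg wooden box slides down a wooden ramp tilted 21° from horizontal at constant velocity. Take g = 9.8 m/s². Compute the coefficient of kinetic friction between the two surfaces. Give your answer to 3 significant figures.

At constant velocity the net force along the incline is zero: mg sin 21° = μ mg cos 21°.
So μ = tan 21° = 0.3584 / 0.9336 = 0.3839.

0.384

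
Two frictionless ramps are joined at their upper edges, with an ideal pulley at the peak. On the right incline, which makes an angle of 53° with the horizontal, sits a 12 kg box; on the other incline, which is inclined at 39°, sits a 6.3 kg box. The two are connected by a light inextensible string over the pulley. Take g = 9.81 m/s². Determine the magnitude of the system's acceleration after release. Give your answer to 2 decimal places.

3.01 m/s²

Resolve each weight along its own incline: the 12 kg mass has component 12 × 9.81 × sin 53° = 94.015 N down its slope, and the 6.3 kg mass has 6.3 × 9.81 × sin 39° = 38.894 N down its slope.
The 12 kg side's 94.015 N exceeds the other side's 38.894 N, so that mass slides down and the 6.3 kg mass slides up. Taking that direction as positive, Newton's second law for the whole system gives 94.015 − 38.894 = (12 + 6.3) a, so a = 55.121 / 18.3 = 3.0121 m/s².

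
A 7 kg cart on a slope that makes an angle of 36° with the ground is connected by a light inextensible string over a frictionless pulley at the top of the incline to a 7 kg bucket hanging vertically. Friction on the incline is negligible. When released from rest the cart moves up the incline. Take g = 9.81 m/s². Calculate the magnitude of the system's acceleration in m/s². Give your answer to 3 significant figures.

2.02 m/s²

For the cart on the incline: the weight component along the slope is m₁g sin 36° = 7 × 9.81 × 0.5878 = 40.364 N and the normal force is N = m₁g cos 36° = 55.555 N.
Newton's second law for the cart (up-slope positive): T − 40.364 = 7 a. For the hanging bucket (downward positive): 7 × 9.81 − T = 7 a.
Adding the two equations eliminates T: 28.306 = 14 a, so a = 2.0219 m/s².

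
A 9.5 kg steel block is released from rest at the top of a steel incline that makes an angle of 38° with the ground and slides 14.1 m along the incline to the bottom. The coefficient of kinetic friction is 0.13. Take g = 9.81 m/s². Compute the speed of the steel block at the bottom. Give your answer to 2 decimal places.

11.92 m/s

The weight component along the incline is mg sin 38° = 57.377 N and the normal force is N = mg cos 38° = 73.439 N.
Friction up the slope is f = μN = 0.13 × 73.439 = 9.547 N, so the net downslope force is 57.377 − 9.547 = 47.830 N and a = 47.830 / 9.5 = 5.0347 m/s².
Starting from rest over a distance of 14.1 m, v² = 2aL = 2 × 5.0347 × 14.1 = 141.9785, so v = 11.9155 m/s.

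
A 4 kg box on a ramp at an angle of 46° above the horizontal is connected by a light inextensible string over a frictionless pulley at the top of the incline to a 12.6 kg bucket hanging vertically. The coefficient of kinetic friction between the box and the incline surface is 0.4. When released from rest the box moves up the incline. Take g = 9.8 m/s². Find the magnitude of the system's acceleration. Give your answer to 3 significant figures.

For the box on the incline: the weight component along the slope is m₁g sin 46° = 4 × 9.8 × 0.7193 = 28.197 N and the normal force is N = m₁g cos 46° = 27.231 N.
Kinetic friction opposes the box's motion up the incline: f = μN = 0.4 × 27.231 = 10.892 N acting down the slope.
Newton's second law for the box (up-slope positive): T − 28.197 − 10.892 = 4 a. For the hanging bucket (downward positive): 12.6 × 9.8 − T = 12.6 a.
Adding the two equations eliminates T: 84.391 = 16.6 a, so a = 5.0838 m/s².

5.08 m/s²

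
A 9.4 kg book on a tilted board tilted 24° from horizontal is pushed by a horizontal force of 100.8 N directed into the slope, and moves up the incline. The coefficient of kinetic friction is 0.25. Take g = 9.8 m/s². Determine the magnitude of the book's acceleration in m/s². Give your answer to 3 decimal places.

The horizontal push has components F cos 24° = 100.8 × 0.9135 = 92.081 N up the incline and F sin 24° = 100.8 × 0.4067 = 40.995 N pressing into the surface.
The normal force is therefore N = mg cos 24° + F sin 24° = 84.152 + 40.995 = 125.147 N, and kinetic friction down the slope is μN = 0.25 × 125.147 = 31.287 N.
Along the incline: F cos 24° − mg sin 24° − μN = ma, so 92.081 − 37.465 − 31.287 = 9.4 a, giving a = 2.4818 m/s².

2.482 m/s²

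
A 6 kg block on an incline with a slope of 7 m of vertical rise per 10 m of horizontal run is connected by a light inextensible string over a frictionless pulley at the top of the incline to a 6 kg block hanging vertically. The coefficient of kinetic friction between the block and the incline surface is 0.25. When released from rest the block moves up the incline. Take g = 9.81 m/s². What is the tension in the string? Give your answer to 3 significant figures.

For the block on the incline: the weight component along the slope is m₁g sin 34.99° = 6 × 9.81 × 0.5735 = 33.756 N and the normal force is N = m₁g cos 34.99° = 48.220 N.
Kinetic friction opposes the block's motion up the incline: f = μN = 0.25 × 48.220 = 12.055 N acting down the slope.
Newton's second law for the block (up-slope positive): T − 33.756 − 12.055 = 6 a. For the hanging block (downward positive): 6 × 9.81 − T = 6 a.
Adding the two equations eliminates T: 13.049 = 12 a, so a = 1.0874 m/s².
Then from the hanging block's equation, T = 6 × (9.81 − 1.0874) = 52.336 N.

52.3 N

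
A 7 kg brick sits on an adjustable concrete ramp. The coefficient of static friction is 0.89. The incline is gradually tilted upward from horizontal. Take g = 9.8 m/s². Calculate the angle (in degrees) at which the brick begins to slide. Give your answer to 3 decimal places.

At the threshold of sliding, static friction is at its maximum μ_s N and exactly balances the weight component along the incline: mg sin θ = μ_s mg cos θ.
Hence tan θ = μ_s = 0.89, so θ = arctan(0.89) = 41.6691°.

41.669°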